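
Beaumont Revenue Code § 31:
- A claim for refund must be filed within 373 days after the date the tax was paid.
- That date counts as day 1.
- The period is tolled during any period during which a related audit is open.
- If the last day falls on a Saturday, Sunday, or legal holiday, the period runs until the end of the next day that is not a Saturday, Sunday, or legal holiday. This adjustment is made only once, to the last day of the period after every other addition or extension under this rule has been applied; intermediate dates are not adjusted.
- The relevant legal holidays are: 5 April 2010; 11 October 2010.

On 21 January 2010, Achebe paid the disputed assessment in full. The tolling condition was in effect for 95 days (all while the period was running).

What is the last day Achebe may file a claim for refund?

May 3, 2011

Counting 21 January 2010 as day 1, day 373 is January 28, 2011.
Tolling adds 95 days: January 28, 2011 + 95 days = May 3, 2011.
May 3, 2011 is a Tuesday and not a legal holiday, so no extension applies.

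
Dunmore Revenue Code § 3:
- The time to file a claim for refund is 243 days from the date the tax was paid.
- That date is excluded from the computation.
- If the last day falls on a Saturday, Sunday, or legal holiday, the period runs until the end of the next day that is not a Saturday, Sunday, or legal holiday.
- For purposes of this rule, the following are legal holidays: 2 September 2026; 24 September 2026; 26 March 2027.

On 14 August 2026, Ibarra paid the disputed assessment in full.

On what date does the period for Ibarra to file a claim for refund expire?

243 days after 14 August 2026 is April 14, 2027.
April 14, 2027 is a Wednesday and not a legal holiday, so no extension applies.

April 14, 2027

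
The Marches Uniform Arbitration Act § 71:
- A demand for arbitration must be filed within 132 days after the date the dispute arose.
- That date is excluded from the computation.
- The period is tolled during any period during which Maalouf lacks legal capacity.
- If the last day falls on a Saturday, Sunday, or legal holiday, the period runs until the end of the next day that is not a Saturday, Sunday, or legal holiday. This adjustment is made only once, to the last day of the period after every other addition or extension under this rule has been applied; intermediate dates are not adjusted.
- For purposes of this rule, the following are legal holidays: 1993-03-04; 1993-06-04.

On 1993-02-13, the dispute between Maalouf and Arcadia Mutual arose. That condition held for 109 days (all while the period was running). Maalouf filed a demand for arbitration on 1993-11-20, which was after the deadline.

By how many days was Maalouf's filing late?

132 days after 1993-02-13 is June 25, 1993.
Tolling adds 109 days: June 25, 1993 + 109 days = October 12, 1993.
October 12, 1993 is a Tuesday and not a legal holiday, so no extension applies.
The deadline is October 12, 1993; from October 12, 1993 to November 20, 1993 is 39 days.

39 days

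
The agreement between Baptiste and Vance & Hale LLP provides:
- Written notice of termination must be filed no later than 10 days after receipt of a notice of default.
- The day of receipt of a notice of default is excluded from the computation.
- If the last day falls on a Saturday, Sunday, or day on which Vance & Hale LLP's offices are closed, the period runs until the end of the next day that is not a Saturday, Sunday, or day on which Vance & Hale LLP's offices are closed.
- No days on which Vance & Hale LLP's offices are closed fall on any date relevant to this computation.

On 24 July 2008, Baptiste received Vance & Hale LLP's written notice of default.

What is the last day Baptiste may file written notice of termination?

10 days after 24 July 2008 is August 3, 2008.
August 3, 2008 is Sunday. The next qualifying day is August 4, 2008.

August 4, 2008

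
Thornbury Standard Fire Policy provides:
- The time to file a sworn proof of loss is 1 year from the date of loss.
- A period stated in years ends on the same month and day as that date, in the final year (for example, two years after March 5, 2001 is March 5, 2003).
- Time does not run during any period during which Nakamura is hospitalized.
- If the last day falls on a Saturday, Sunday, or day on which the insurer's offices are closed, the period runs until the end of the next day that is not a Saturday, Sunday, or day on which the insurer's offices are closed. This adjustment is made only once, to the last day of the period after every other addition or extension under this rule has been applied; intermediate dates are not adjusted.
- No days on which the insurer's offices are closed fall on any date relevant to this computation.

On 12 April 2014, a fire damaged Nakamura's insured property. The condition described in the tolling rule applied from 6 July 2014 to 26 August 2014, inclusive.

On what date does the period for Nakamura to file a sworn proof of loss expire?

June 3, 2015

1 year after 12 April 2014 is April 12, 2015.
From July 6, 2014 through August 26, 2014 inclusive is 52 days; tolling adds 52 days: April 12, 2015 + 52 days = June 3, 2015.
June 3, 2015 is a Wednesday and not a day on which the insurer's offices are closed, so no extension applies.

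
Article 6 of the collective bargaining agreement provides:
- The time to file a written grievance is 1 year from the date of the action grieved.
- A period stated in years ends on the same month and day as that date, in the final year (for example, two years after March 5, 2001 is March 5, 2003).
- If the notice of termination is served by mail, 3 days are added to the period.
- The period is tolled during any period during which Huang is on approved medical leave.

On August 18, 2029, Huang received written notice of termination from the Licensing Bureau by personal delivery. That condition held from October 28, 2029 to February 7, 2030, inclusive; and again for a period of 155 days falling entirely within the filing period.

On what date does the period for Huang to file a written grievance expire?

May 3, 2031

1 year after August 18, 2029 is August 18, 2030.
Service was not by mail, so no mail extension applies.
From October 28, 2029 through February 7, 2030 inclusive is 103 days; tolling adds 103 days: August 18, 2030 + 103 days = November 29, 2030.
Tolling adds 155 days: November 29, 2030 + 155 days = May 3, 2031.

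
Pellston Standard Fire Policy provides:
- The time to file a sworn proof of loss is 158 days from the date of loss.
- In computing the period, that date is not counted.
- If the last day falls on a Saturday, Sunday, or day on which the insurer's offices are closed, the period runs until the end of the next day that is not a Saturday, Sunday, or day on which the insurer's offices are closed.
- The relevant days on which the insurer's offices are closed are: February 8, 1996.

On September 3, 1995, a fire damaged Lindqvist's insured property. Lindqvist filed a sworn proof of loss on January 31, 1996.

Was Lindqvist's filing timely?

Yes

158 days after September 3, 1995 is February 8, 1996.
February 8, 1996 is a listed holiday. The next qualifying day is February 9, 1996.
The deadline is February 9, 1996; the filing on January 31, 1996 is on or before that date.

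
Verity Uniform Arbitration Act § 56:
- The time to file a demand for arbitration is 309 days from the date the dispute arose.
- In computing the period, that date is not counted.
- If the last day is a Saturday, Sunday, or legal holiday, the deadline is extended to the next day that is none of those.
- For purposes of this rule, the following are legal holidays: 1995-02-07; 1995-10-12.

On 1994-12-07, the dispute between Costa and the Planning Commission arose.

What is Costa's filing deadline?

309 days after 1994-12-07 is October 12, 1995.
October 12, 1995 is a listed holiday. The next qualifying day is October 13, 1995.

October 13, 1995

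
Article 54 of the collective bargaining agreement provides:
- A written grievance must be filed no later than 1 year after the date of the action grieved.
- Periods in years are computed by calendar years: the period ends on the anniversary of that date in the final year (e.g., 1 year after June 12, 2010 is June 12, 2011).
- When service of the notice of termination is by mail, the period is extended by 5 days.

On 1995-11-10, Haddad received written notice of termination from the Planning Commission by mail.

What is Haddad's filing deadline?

1 year after 1995-11-10 is November 10, 1996.
Service was by mail, adding 5 days: November 10, 1996 + 5 days = November 15, 1996.

November 15, 1996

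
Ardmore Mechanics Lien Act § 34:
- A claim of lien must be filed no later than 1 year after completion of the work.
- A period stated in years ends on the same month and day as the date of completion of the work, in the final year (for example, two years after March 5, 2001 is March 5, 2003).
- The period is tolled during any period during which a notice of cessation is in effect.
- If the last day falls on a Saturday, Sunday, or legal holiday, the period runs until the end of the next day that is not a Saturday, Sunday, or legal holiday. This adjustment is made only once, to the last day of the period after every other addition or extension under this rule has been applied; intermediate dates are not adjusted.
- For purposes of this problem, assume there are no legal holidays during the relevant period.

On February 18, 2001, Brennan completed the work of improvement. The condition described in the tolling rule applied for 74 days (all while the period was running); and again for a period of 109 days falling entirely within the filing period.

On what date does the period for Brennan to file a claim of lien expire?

1 year after February 18, 2001 is February 18, 2002.
Tolling adds 74 days: February 18, 2002 + 74 days = May 3, 2002.
Tolling adds 109 days: May 3, 2002 + 109 days = August 20, 2002.
August 20, 2002 is a Tuesday and not a legal holiday, so no extension applies.

August 20, 2002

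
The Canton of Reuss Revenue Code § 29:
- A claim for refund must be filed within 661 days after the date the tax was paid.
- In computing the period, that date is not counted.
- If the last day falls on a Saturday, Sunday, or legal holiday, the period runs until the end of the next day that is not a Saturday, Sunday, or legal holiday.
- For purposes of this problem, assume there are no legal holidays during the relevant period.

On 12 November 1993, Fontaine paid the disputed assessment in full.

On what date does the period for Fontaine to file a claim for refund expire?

September 4, 1995

661 days after 12 November 1993 is September 4, 1995.
September 4, 1995 is a Monday and not a legal holiday, so no extension applies.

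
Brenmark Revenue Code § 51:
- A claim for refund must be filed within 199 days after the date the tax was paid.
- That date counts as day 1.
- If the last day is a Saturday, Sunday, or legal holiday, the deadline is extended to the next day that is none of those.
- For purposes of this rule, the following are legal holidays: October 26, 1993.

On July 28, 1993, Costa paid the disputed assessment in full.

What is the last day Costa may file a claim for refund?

Counting July 28, 1993 as day 1, day 199 is February 11, 1994.
February 11, 1994 is a Friday and not a legal holiday, so no extension applies.

February 11, 1994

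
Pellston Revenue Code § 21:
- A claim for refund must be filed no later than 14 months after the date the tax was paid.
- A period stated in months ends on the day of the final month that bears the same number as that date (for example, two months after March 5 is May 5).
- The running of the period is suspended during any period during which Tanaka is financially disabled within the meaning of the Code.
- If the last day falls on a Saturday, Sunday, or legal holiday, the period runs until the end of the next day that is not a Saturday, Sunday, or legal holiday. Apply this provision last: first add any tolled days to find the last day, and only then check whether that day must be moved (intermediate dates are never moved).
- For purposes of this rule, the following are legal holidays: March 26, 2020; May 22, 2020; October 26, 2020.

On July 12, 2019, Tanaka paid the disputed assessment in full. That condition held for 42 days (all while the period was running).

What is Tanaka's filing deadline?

14 months after July 12, 2019 is September 12, 2020.
Tolling adds 42 days: September 12, 2020 + 42 days = October 24, 2020.
October 24, 2020 is Saturday; October 25, 2020 is Sunday; October 26, 2020 is a listed holiday. The next qualifying day is October 27, 2020.

October 27, 2020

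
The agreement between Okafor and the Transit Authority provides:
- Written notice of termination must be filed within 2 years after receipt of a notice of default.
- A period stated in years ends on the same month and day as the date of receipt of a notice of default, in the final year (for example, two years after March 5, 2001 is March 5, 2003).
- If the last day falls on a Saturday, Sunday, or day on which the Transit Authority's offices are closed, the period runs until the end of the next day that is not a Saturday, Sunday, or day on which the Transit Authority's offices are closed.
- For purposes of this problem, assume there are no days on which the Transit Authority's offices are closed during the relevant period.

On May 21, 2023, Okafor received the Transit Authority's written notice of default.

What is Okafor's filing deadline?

May 21, 2025

2 years after May 21, 2023 is May 21, 2025.
May 21, 2025 is a Wednesday and not a day on which the Transit Authority's offices are closed, so no extension applies.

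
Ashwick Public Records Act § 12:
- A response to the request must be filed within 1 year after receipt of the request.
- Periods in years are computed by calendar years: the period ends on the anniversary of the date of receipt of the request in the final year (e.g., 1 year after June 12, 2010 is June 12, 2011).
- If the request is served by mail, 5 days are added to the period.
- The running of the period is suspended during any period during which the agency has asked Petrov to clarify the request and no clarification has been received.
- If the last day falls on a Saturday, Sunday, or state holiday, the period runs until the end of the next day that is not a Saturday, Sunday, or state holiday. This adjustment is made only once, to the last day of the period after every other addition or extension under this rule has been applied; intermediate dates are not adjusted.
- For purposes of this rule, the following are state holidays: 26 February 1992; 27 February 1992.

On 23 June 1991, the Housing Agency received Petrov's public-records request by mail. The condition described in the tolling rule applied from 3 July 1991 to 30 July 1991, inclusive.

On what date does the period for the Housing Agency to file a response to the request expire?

1 year after 23 June 1991 is June 23, 1992.
Service was by mail, adding 5 days: June 23, 1992 + 5 days = June 28, 1992.
From July 3, 1991 through July 30, 1991 inclusive is 28 days; tolling adds 28 days: June 28, 1992 + 28 days = July 26, 1992.
July 26, 1992 is Sunday. The next qualifying day is July 27, 1992.

July 27, 1992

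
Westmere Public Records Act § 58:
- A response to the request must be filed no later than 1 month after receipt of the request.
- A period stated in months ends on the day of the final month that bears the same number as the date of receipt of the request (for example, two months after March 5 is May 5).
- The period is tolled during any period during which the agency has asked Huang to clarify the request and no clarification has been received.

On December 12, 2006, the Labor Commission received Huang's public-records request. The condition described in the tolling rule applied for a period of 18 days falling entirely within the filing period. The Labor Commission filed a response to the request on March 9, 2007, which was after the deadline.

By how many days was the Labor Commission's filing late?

38 days

1 month after December 12, 2006 is January 12, 2007.
Tolling adds 18 days: January 12, 2007 + 18 days = January 30, 2007.
The deadline is January 30, 2007; from January 30, 2007 to March 9, 2007 is 38 days.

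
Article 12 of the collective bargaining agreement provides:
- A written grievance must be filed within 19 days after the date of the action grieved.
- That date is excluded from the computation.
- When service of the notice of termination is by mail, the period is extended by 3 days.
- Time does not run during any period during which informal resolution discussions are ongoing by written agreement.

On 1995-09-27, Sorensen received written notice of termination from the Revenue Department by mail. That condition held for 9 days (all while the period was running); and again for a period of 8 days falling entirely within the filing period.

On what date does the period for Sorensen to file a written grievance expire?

November 5, 1995

19 days after 1995-09-27 is October 16, 1995.
Service was by mail, adding 3 days: October 16, 1995 + 3 days = October 19, 1995.
Tolling adds 9 days: October 19, 1995 + 9 days = October 28, 1995.
Tolling adds 8 days: October 28, 1995 + 8 days = November 5, 1995.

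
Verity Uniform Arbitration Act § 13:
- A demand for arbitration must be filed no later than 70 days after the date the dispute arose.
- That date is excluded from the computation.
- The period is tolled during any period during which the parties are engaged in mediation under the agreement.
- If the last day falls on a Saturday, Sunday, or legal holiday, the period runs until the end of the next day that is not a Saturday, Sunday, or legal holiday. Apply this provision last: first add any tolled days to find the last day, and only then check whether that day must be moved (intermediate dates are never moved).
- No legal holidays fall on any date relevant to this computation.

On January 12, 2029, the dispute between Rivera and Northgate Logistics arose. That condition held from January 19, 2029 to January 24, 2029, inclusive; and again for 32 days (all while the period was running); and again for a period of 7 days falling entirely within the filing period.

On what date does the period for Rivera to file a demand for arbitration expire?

70 days after January 12, 2029 is March 23, 2029.
From January 19, 2029 through January 24, 2029 inclusive is 6 days; tolling adds 6 days: March 23, 2029 + 6 days = March 29, 2029.
Tolling adds 32 days: March 29, 2029 + 32 days = April 30, 2029.
Tolling adds 7 days: April 30, 2029 + 7 days = May 7, 2029.
May 7, 2029 is a Monday and not a legal holiday, so no extension applies.

May 7, 2029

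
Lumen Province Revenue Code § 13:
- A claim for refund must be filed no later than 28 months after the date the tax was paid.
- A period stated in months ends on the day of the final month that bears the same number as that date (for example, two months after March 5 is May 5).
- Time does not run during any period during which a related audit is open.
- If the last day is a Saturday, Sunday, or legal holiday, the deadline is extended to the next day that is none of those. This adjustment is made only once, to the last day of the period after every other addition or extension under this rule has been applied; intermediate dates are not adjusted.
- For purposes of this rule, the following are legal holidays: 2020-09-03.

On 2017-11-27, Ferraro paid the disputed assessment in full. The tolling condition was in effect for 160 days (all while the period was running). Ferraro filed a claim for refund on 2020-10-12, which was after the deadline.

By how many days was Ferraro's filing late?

28 months after 2017-11-27 is March 27, 2020.
Tolling adds 160 days: March 27, 2020 + 160 days = September 3, 2020.
September 3, 2020 is a listed holiday. The next qualifying day is September 4, 2020.
The deadline is September 4, 2020; from September 4, 2020 to October 12, 2020 is 38 days.

38 days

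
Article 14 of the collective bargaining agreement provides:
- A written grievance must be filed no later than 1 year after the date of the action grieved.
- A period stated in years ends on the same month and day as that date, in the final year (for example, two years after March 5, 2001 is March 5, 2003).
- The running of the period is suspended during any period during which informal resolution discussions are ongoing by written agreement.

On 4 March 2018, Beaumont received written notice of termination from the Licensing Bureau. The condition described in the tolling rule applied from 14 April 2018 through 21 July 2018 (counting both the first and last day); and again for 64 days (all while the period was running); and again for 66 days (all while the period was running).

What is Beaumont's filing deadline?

1 year after 4 March 2018 is March 4, 2019.
From April 14, 2018 through July 21, 2018 inclusive is 99 days; tolling adds 99 days: March 4, 2019 + 99 days = June 11, 2019.
Tolling adds 64 days: June 11, 2019 + 64 days = August 14, 2019.
Tolling adds 66 days: August 14, 2019 + 66 days = October 19, 2019.

October 19, 2019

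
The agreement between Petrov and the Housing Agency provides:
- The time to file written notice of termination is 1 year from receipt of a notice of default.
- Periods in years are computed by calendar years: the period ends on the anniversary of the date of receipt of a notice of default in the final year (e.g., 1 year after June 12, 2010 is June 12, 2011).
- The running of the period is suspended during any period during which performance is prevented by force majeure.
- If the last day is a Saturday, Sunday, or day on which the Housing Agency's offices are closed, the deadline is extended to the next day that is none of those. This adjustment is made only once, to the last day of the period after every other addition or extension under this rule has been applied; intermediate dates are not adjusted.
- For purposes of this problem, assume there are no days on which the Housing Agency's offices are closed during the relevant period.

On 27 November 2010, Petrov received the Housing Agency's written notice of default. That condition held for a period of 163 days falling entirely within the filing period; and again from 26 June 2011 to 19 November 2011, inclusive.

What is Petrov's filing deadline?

October 2, 2012

1 year after 27 November 2010 is November 27, 2011.
Tolling adds 163 days: November 27, 2011 + 163 days = May 8, 2012.
From June 26, 2011 through November 19, 2011 inclusive is 147 days; tolling adds 147 days: May 8, 2012 + 147 days = October 2, 2012.
October 2, 2012 is a Tuesday and not a day on which the Housing Agency's offices are closed, so no extension applies.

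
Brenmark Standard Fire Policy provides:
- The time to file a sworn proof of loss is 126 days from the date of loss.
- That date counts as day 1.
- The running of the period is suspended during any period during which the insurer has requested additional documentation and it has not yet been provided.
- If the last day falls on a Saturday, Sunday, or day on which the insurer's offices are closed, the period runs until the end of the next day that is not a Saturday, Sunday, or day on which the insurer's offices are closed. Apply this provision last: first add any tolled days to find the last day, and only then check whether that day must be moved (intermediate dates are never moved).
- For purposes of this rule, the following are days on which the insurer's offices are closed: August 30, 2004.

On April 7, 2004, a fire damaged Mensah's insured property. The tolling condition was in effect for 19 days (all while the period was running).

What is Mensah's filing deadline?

August 31, 2004

Counting April 7, 2004 as day 1, day 126 is August 10, 2004.
Tolling adds 19 days: August 10, 2004 + 19 days = August 29, 2004.
August 29, 2004 is Sunday; August 30, 2004 is a listed holiday. The next qualifying day is August 31, 2004.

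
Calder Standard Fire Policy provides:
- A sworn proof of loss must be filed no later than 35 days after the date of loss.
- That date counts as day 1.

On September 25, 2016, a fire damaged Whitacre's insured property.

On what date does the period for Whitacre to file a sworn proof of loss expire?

October 29, 2016

Counting September 25, 2016 as day 1, day 35 is October 29, 2016.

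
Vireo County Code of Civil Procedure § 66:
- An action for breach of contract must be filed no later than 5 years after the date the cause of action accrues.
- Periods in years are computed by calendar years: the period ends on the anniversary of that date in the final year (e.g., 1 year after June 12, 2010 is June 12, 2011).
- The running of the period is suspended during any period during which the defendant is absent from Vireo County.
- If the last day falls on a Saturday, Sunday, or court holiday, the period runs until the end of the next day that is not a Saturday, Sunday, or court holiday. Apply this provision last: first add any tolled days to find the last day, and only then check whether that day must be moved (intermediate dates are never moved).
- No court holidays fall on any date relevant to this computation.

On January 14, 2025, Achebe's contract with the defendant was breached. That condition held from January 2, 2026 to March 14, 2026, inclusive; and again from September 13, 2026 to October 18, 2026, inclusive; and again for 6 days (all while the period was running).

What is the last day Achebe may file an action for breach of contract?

May 8, 2030

5 years after January 14, 2025 is January 14, 2030.
From January 2, 2026 through March 14, 2026 inclusive is 72 days; tolling adds 72 days: January 14, 2030 + 72 days = March 27, 2030.
From September 13, 2026 through October 18, 2026 inclusive is 36 days; tolling adds 36 days: March 27, 2030 + 36 days = May 2, 2030.
Tolling adds 6 days: May 2, 2030 + 6 days = May 8, 2030.
May 8, 2030 is a Wednesday and not a court holiday, so no extension applies.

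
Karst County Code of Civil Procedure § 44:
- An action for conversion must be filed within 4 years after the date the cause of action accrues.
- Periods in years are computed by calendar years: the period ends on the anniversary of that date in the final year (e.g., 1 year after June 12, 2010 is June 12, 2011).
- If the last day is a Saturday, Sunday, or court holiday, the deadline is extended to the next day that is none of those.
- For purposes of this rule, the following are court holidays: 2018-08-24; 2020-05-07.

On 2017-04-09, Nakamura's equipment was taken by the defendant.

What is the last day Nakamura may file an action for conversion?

April 9, 2021

4 years after 2017-04-09 is April 9, 2021.
April 9, 2021 is a Friday and not a court holiday, so no extension applies.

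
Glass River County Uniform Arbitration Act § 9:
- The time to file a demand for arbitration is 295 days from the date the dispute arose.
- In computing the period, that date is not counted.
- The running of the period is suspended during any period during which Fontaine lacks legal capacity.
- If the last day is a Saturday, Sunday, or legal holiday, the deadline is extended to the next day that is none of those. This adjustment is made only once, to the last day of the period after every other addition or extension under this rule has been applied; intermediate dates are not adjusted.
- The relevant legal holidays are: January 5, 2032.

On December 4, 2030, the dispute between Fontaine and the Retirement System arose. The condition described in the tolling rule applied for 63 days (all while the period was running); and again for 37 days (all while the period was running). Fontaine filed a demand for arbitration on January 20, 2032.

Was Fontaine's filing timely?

295 days after December 4, 2030 is September 25, 2031.
Tolling adds 63 days: September 25, 2031 + 63 days = November 27, 2031.
Tolling adds 37 days: November 27, 2031 + 37 days = January 3, 2032.
January 3, 2032 is Saturday; January 4, 2032 is Sunday; January 5, 2032 is a listed holiday. The next qualifying day is January 6, 2032.
The deadline is January 6, 2032; the filing on January 20, 2032 is after that date.

No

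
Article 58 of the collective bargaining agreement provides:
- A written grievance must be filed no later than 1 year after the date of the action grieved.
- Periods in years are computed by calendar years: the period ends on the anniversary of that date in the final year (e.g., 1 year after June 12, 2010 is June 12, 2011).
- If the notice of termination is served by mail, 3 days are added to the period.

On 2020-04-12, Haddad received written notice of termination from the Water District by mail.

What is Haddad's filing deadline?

1 year after 2020-04-12 is April 12, 2021.
Service was by mail, adding 3 days: April 12, 2021 + 3 days = April 15, 2021.

April 15, 2021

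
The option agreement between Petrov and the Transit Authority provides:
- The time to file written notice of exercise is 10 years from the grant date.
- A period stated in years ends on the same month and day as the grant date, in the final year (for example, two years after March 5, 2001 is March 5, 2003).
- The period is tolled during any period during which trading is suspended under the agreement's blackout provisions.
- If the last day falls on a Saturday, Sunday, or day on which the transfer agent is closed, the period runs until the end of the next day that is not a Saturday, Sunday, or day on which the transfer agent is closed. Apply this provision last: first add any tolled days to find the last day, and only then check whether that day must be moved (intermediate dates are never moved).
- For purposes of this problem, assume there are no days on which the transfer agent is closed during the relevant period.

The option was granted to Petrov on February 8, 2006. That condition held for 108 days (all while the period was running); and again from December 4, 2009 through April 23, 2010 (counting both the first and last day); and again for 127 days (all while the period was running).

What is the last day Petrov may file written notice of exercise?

10 years after February 8, 2006 is February 8, 2016.
Tolling adds 108 days: February 8, 2016 + 108 days = May 26, 2016.
From December 4, 2009 through April 23, 2010 inclusive is 141 days; tolling adds 141 days: May 26, 2016 + 141 days = October 14, 2016.
Tolling adds 127 days: October 14, 2016 + 127 days = February 18, 2017.
February 18, 2017 is Saturday; February 19, 2017 is Sunday. The next qualifying day is February 20, 2017.

February 20, 2017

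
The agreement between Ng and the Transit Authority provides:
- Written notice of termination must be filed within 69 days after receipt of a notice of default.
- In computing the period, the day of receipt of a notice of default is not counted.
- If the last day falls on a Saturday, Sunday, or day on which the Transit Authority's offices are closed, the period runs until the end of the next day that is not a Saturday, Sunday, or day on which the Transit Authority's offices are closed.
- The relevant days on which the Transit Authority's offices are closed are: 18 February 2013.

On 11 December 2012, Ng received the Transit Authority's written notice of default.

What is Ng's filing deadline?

February 19, 2013

69 days after 11 December 2012 is February 18, 2013.
February 18, 2013 is a listed holiday. The next qualifying day is February 19, 2013.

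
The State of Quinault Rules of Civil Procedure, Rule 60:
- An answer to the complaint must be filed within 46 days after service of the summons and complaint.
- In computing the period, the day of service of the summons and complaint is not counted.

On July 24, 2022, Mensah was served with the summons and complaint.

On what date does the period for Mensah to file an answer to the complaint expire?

September 8, 2022

46 days after July 24, 2022 is September 8, 2022.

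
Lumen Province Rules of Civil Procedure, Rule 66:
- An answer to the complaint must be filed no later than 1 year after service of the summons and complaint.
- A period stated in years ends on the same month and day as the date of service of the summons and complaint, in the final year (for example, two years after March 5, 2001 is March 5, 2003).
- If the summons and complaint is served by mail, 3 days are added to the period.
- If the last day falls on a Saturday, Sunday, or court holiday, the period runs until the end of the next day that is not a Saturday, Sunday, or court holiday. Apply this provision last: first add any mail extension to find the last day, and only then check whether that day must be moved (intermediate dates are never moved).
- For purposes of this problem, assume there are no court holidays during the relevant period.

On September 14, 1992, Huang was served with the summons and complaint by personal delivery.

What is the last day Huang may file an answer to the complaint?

September 14, 1993

1 year after September 14, 1992 is September 14, 1993.
Service was not by mail, so no mail extension applies.
September 14, 1993 is a Tuesday and not a court holiday, so no extension applies.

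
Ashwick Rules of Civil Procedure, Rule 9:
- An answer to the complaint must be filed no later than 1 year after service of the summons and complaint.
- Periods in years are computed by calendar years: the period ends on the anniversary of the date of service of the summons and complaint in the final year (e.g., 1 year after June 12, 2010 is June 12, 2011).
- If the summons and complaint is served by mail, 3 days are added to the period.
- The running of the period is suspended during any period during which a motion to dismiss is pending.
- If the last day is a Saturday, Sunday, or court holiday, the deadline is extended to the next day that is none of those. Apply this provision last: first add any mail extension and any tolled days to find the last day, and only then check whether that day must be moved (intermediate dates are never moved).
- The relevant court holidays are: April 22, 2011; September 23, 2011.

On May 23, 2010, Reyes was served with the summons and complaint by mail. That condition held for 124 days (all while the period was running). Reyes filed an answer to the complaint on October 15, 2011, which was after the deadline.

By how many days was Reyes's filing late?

18 days

1 year after May 23, 2010 is May 23, 2011.
Service was by mail, adding 3 days: May 23, 2011 + 3 days = May 26, 2011.
Tolling adds 124 days: May 26, 2011 + 124 days = September 27, 2011.
September 27, 2011 is a Tuesday and not a court holiday, so no extension applies.
The deadline is September 27, 2011; from September 27, 2011 to October 15, 2011 is 18 days.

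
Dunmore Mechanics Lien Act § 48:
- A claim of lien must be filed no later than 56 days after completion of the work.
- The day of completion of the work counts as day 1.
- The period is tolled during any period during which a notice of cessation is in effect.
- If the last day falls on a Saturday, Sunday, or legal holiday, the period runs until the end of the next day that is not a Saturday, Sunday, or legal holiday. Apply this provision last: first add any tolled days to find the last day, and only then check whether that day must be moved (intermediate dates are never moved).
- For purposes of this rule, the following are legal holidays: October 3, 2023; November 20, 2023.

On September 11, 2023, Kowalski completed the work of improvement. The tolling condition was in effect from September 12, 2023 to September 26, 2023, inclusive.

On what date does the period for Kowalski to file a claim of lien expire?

Counting September 11, 2023 as day 1, day 56 is November 5, 2023.
From September 12, 2023 through September 26, 2023 inclusive is 15 days; tolling adds 15 days: November 5, 2023 + 15 days = November 20, 2023.
November 20, 2023 is a listed holiday. The next qualifying day is November 21, 2023.

November 21, 2023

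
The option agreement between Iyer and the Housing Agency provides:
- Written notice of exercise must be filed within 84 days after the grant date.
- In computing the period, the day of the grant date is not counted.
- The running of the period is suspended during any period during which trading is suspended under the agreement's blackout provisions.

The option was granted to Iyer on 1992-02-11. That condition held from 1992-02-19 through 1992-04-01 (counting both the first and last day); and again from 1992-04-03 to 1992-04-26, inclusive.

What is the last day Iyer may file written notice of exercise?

July 11, 1992

84 days after 1992-02-11 is May 5, 1992.
From February 19, 1992 through April 1, 1992 inclusive is 43 days; tolling adds 43 days: May 5, 1992 + 43 days = June 17, 1992.
From April 3, 1992 through April 26, 1992 inclusive is 24 days; tolling adds 24 days: June 17, 1992 + 24 days = July 11, 1992.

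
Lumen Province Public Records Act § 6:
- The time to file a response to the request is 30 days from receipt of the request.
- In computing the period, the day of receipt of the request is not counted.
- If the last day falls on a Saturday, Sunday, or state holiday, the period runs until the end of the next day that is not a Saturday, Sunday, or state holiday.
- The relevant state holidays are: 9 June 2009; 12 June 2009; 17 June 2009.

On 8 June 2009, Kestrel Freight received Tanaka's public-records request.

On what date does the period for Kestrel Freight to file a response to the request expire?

July 8, 2009

30 days after 8 June 2009 is July 8, 2009.
July 8, 2009 is a Wednesday and not a state holiday, so no extension applies.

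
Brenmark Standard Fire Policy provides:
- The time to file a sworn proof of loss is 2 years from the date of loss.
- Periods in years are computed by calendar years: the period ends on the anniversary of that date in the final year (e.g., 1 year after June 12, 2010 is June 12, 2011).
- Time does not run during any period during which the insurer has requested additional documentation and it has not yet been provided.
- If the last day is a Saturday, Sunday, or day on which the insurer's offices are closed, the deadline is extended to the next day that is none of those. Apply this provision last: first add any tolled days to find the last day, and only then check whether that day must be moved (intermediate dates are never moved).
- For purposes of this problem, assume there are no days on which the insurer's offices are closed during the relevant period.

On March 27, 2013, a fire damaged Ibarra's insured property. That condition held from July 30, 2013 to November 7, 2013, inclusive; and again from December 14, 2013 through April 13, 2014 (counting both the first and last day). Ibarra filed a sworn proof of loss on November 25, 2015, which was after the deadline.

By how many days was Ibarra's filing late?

21 days

2 years after March 27, 2013 is March 27, 2015.
From July 30, 2013 through November 7, 2013 inclusive is 101 days; tolling adds 101 days: March 27, 2015 + 101 days = July 6, 2015.
From December 14, 2013 through April 13, 2014 inclusive is 121 days; tolling adds 121 days: July 6, 2015 + 121 days = November 4, 2015.
November 4, 2015 is a Wednesday and not a day on which the insurer's offices are closed, so no extension applies.
The deadline is November 4, 2015; from November 4, 2015 to November 25, 2015 is 21 days.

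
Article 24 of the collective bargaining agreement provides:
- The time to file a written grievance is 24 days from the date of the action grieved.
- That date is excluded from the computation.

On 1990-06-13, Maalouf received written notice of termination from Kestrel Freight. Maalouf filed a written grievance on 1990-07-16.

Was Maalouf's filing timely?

No

24 days after 1990-06-13 is July 7, 1990.
The deadline is July 7, 1990; the filing on July 16, 1990 is after that date.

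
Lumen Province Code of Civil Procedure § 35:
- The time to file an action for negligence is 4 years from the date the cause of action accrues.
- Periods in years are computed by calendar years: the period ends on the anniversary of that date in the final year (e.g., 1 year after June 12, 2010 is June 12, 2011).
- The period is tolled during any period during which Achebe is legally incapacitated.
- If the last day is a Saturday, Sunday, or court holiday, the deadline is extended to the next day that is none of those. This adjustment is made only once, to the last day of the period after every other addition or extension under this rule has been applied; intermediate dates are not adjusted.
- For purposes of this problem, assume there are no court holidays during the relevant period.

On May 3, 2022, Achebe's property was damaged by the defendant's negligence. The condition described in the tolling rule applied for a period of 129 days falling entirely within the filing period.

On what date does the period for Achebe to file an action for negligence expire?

September 9, 2026

4 years after May 3, 2022 is May 3, 2026.
Tolling adds 129 days: May 3, 2026 + 129 days = September 9, 2026.
September 9, 2026 is a Wednesday and not a court holiday, so no extension applies.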